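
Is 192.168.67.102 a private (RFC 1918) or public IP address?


RFC 1918 private ranges:
  10.0.0.0/8 (10.0.0.0 - 10.255.255.255)
  172.16.0.0/12 (172.16.0.0 - 172.31.255.255)
  192.168.0.0/16 (192.168.0.0 - 192.168.255.255)
Private (in 192.168.0.0/16)


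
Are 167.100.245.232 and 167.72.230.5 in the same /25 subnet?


Mask: 255.255.255.128
167.100.245.232 AND mask = 167.100.245.128
167.72.230.5 AND mask = 167.72.230.0
No, different subnets (167.100.245.128 vs 167.72.230.0)


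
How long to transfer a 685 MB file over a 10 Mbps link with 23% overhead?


Effective throughput = 10 * (1 - 23/100) = 7.7 Mbps
File size in Mb = 685 * 8 = 5480 Mb
Time = 5480 / 7.7
Time = 711.6883 seconds


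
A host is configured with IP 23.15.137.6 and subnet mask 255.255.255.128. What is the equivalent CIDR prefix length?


Binary: 11111111.11111111.11111111.10000000
Count leading 1s
Prefix: /25


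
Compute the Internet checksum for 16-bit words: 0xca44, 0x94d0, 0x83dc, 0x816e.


Sum all words (with carry folding):
+ 0xca44 = 0xca44
+ 0x94d0 = 0x5f15
+ 0x83dc = 0xe2f1
+ 0x816e = 0x6460
One's complement: ~0x6460
Checksum = 0x9b9f


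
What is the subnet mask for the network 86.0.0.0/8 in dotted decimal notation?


/8 means 8 network bits, 24 host bits
Binary: 11111111000000000000000000000000
Mask: 255.0.0.0


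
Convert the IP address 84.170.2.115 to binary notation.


84 = 01010100
170 = 10101010
2 = 00000010
115 = 01110011
Binary: 01010100.10101010.00000010.01110011


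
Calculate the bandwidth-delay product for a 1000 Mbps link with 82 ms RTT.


BDP = bandwidth * RTT
= 1000 Mbps * 82 ms
= 1000 * 1e6 * 82 / 1000 bits
= 82000000 bits
= 10250000 bytes
= 10009.7656 KB
BDP = 82000000 bits (10250000 bytes)


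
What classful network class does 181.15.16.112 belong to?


First octet: 181
Binary: 10110101
10xxxxxx -> Class B (128-191)
Class B, default mask 255.255.0.0 (/16)


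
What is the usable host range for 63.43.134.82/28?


Network: 63.43.134.80
Broadcast: 63.43.134.95
First usable = network + 1
Last usable = broadcast - 1
Range: 63.43.134.81 to 63.43.134.94


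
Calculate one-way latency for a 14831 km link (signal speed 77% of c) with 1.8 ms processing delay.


Speed = 0.77 * 3e5 km/s = 231000 km/s
Propagation delay = 14831 / 231000 = 0.0642 s = 64.2035 ms
Processing delay = 1.8 ms
Total one-way latency = 66.0035 ms


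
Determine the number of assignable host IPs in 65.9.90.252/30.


Host bits = 32 - 30 = 2
Total addresses = 2^2 = 4
Usable = total - 2 (network and broadcast)
Usable hosts: 2


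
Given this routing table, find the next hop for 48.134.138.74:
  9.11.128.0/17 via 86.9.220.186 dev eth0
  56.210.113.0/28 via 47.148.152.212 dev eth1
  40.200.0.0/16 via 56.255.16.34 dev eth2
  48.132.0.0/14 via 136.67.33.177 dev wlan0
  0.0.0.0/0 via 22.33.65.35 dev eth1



Longest prefix match for 48.134.138.74:
  /17 9.11.128.0: no
  /28 56.210.113.0: no
  /16 40.200.0.0: no
  /14 48.132.0.0: MATCH
  /0 0.0.0.0: MATCH
Selected: next-hop 136.67.33.177 via wlan0 (matched /14)


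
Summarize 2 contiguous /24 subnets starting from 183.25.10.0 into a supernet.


Original prefix: /24
Number of subnets: 2 = 2^1
New prefix = 24 - 1 = 23
Supernet: 183.25.10.0/23


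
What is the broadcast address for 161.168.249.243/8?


Network: 161.0.0.0/8
Host bits = 24
Set all host bits to 1:
Broadcast: 161.255.255.255


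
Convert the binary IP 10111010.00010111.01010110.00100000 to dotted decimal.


10111010 = 186
00010111 = 23
01010110 = 86
00100000 = 32
IP: 186.23.86.32


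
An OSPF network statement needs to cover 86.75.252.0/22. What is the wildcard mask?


Subnet mask: 255.255.252.0
Wildcard = 255.255.255.255 - subnet mask
255 - 255 = 0
255 - 255 = 0
255 - 252 = 3
255 - 0 = 255
Wildcard: 0.0.3.255


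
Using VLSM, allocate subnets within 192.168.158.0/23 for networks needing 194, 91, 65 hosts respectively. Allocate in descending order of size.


194 hosts -> /24 (254 usable): 192.168.158.0/24
91 hosts -> /25 (126 usable): 192.168.159.0/25
65 hosts -> /25 (126 usable): 192.168.159.128/25
Allocation: 192.168.158.0/24 (194 hosts, 254 usable); 192.168.159.0/25 (91 hosts, 126 usable); 192.168.159.128/25 (65 hosts, 126 usable)


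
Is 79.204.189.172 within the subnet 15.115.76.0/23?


Subnet network: 15.115.76.0
Test IP AND mask: 79.204.188.0
No, 79.204.189.172 is not in 15.115.76.0/23


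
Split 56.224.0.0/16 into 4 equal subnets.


New prefix = 16 + 2 = 18
Each subnet has 16384 addresses
  56.224.0.0/18
  56.224.64.0/18
  56.224.128.0/18
  56.224.192.0/18
Subnets: 56.224.0.0/18, 56.224.64.0/18, 56.224.128.0/18, 56.224.192.0/18


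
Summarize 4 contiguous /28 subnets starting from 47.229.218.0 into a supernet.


Original prefix: /28
Number of subnets: 4 = 2^2
New prefix = 28 - 2 = 26
Supernet: 47.229.218.0/26


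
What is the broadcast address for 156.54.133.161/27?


Network: 156.54.133.160/27
Host bits = 5
Set all host bits to 1:
Broadcast: 156.54.133.191


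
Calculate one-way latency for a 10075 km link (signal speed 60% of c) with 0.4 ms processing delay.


Speed = 0.6 * 3e5 km/s = 180000 km/s
Propagation delay = 10075 / 180000 = 0.056 s = 55.9722 ms
Processing delay = 0.4 ms
Total one-way latency = 56.3722 ms


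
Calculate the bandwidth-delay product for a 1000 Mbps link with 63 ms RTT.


BDP = bandwidth * RTT
= 1000 Mbps * 63 ms
= 1000 * 1e6 * 63 / 1000 bits
= 63000000 bits
= 7875000 bytes
= 7690.4297 KB
BDP = 63000000 bits (7875000 bytes)


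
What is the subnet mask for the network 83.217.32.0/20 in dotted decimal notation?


/20 means 20 network bits, 12 host bits
Binary: 11111111111111111111000000000000
Mask: 255.255.240.0


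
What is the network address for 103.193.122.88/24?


IP:   01100111.11000001.01111010.01011000
Mask: 11111111.11111111.11111111.00000000
AND operation:
Net:  01100111.11000001.01111010.00000000
Network: 103.193.122.0/24


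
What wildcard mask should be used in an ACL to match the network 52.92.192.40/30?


Subnet mask: 255.255.255.252
Wildcard = 255.255.255.255 - subnet mask
255 - 255 = 0
255 - 255 = 0
255 - 255 = 0
255 - 252 = 3
Wildcard: 0.0.0.3


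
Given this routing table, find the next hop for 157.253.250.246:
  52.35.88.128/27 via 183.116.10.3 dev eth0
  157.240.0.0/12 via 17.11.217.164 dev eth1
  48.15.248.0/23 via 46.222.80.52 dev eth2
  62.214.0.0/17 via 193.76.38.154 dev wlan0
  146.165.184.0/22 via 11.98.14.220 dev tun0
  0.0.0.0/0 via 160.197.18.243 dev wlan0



Longest prefix match for 157.253.250.246:
  /27 52.35.88.128: no
  /12 157.240.0.0: MATCH
  /23 48.15.248.0: no
  /17 62.214.0.0: no
  /22 146.165.184.0: no
  /0 0.0.0.0: MATCH
Selected: next-hop 17.11.217.164 via eth1 (matched /12)


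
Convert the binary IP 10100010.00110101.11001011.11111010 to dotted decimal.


10100010 = 162
00110101 = 53
11001011 = 203
11111010 = 250
IP: 162.53.203.250


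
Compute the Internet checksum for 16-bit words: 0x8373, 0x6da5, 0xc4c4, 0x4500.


Sum all words (with carry folding):
+ 0x8373 = 0x8373
+ 0x6da5 = 0xf118
+ 0xc4c4 = 0xb5dd
+ 0x4500 = 0xfadd
One's complement: ~0xfadd
Checksum = 0x0522


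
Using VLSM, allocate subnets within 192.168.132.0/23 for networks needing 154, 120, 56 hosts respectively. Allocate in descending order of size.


154 hosts -> /24 (254 usable): 192.168.132.0/24
120 hosts -> /25 (126 usable): 192.168.133.0/25
56 hosts -> /26 (62 usable): 192.168.133.128/26
Allocation: 192.168.132.0/24 (154 hosts, 254 usable); 192.168.133.0/25 (120 hosts, 126 usable); 192.168.133.128/26 (56 hosts, 62 usable)


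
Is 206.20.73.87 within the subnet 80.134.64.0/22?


Subnet network: 80.134.64.0
Test IP AND mask: 206.20.72.0
No, 206.20.73.87 is not in 80.134.64.0/22


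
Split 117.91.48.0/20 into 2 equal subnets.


New prefix = 20 + 1 = 21
Each subnet has 2048 addresses
  117.91.48.0/21
  117.91.56.0/21
Subnets: 117.91.48.0/21, 117.91.56.0/21


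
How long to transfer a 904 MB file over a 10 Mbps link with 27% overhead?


Effective throughput = 10 * (1 - 27/100) = 7.3 Mbps
File size in Mb = 904 * 8 = 7232 Mb
Time = 7232 / 7.3
Time = 990.6849 seconds


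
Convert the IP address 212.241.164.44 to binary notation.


212 = 11010100
241 = 11110001
164 = 10100100
44 = 00101100
Binary: 11010100.11110001.10100100.00101100


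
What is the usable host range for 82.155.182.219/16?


Network: 82.155.0.0
Broadcast: 82.155.255.255
First usable = network + 1
Last usable = broadcast - 1
Range: 82.155.0.1 to 82.155.255.254


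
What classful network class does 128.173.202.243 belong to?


First octet: 128
Binary: 10000000
10xxxxxx -> Class B (128-191)
Class B, default mask 255.255.0.0 (/16)


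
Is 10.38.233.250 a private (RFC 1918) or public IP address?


RFC 1918 private ranges:
  10.0.0.0/8 (10.0.0.0 - 10.255.255.255)
  172.16.0.0/12 (172.16.0.0 - 172.31.255.255)
  192.168.0.0/16 (192.168.0.0 - 192.168.255.255)
Private (in 10.0.0.0/8)


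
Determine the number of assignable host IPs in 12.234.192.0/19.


Host bits = 32 - 19 = 13
Total addresses = 2^13 = 8192
Usable = total - 2 (network and broadcast)
Usable hosts: 8190


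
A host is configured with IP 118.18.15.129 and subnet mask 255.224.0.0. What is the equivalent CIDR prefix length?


Binary: 11111111.11100000.00000000.00000000
Count leading 1s
Prefix: /11


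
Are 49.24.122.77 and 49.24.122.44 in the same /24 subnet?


Mask: 255.255.255.0
49.24.122.77 AND mask = 49.24.122.0
49.24.122.44 AND mask = 49.24.122.0
Yes, same subnet (49.24.122.0)


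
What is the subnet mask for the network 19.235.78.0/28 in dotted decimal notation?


/28 means 28 network bits, 4 host bits
Binary: 11111111111111111111111111110000
Mask: 255.255.255.240


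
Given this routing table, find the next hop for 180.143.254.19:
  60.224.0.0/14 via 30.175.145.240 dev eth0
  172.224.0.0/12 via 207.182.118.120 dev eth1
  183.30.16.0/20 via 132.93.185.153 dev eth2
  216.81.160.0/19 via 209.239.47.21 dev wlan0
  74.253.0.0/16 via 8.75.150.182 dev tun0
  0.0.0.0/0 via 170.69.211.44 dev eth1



Longest prefix match for 180.143.254.19:
  /14 60.224.0.0: no
  /12 172.224.0.0: no
  /20 183.30.16.0: no
  /19 216.81.160.0: no
  /16 74.253.0.0: no
  /0 0.0.0.0: MATCH
Selected: next-hop 170.69.211.44 via eth1 (matched /0)


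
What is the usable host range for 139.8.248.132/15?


Network: 139.8.0.0
Broadcast: 139.9.255.255
First usable = network + 1
Last usable = broadcast - 1
Range: 139.8.0.1 to 139.9.255.254


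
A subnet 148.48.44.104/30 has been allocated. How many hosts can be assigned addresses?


Host bits = 32 - 30 = 2
Total addresses = 2^2 = 4
Usable = total - 2 (network and broadcast)
Usable hosts: 2


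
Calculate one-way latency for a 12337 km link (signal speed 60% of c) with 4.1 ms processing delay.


Speed = 0.6 * 3e5 km/s = 180000 km/s
Propagation delay = 12337 / 180000 = 0.0685 s = 68.5389 ms
Processing delay = 4.1 ms
Total one-way latency = 72.6389 ms


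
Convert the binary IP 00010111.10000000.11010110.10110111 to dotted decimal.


00010111 = 23
10000000 = 128
11010110 = 214
10110111 = 183
IP: 23.128.214.183


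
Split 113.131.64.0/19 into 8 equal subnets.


New prefix = 19 + 3 = 22
Each subnet has 1024 addresses
  113.131.64.0/22
  113.131.68.0/22
  113.131.72.0/22
  113.131.76.0/22
  113.131.80.0/22
  113.131.84.0/22
  113.131.88.0/22
  113.131.92.0/22
Subnets: 113.131.64.0/22, 113.131.68.0/22, 113.131.72.0/22, 113.131.76.0/22, 113.131.80.0/22, 113.131.84.0/22, 113.131.88.0/22, 113.131.92.0/22


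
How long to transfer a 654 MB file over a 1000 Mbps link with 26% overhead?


Effective throughput = 1000 * (1 - 26/100) = 740 Mbps
File size in Mb = 654 * 8 = 5232 Mb
Time = 5232 / 740
Time = 7.0703 seconds


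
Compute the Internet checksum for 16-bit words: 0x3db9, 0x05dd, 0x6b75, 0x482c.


Sum all words (with carry folding):
+ 0x3db9 = 0x3db9
+ 0x05dd = 0x4396
+ 0x6b75 = 0xaf0b
+ 0x482c = 0xf737
One's complement: ~0xf737
Checksum = 0x08c8


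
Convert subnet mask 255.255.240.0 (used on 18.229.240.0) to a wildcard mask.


Subnet mask: 255.255.240.0
Wildcard = 255.255.255.255 - subnet mask
255 - 255 = 0
255 - 255 = 0
255 - 240 = 15
255 - 0 = 255
Wildcard: 0.0.15.255


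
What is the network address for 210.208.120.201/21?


IP:   11010010.11010000.01111000.11001001
Mask: 11111111.11111111.11111000.00000000
AND operation:
Net:  11010010.11010000.01111000.00000000
Network: 210.208.120.0/21


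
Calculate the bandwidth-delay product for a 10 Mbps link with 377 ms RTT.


BDP = bandwidth * RTT
= 10 Mbps * 377 ms
= 10 * 1e6 * 377 / 1000 bits
= 3770000 bits
= 471250 bytes
= 460.2051 KB
BDP = 3770000 bits (471250 bytes)


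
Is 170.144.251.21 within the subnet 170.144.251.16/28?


Subnet network: 170.144.251.16
Test IP AND mask: 170.144.251.16
Yes, 170.144.251.21 is in 170.144.251.16/28


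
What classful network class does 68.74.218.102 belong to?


First octet: 68
Binary: 01000100
0xxxxxxx -> Class A (1-126)
Class A, default mask 255.0.0.0 (/8)


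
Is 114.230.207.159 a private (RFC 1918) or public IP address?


RFC 1918 private ranges:
  10.0.0.0/8 (10.0.0.0 - 10.255.255.255)
  172.16.0.0/12 (172.16.0.0 - 172.31.255.255)
  192.168.0.0/16 (192.168.0.0 - 192.168.255.255)
Public (not in any RFC 1918 range)


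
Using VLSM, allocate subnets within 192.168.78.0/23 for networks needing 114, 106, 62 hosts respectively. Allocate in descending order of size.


114 hosts -> /25 (126 usable): 192.168.78.0/25
106 hosts -> /25 (126 usable): 192.168.78.128/25
62 hosts -> /26 (62 usable): 192.168.79.0/26
Allocation: 192.168.78.0/25 (114 hosts, 126 usable); 192.168.78.128/25 (106 hosts, 126 usable); 192.168.79.0/26 (62 hosts, 62 usable)


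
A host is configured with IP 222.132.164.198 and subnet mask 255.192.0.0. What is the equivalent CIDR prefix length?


Binary: 11111111.11000000.00000000.00000000
Count leading 1s
Prefix: /10


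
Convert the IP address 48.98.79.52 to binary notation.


48 = 00110000
98 = 01100010
79 = 01001111
52 = 00110100
Binary: 00110000.01100010.01001111.00110100


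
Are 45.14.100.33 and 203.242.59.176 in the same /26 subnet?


Mask: 255.255.255.192
45.14.100.33 AND mask = 45.14.100.0
203.242.59.176 AND mask = 203.242.59.128
No, different subnets (45.14.100.0 vs 203.242.59.128)


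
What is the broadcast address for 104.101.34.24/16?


Network: 104.101.0.0/16
Host bits = 16
Set all host bits to 1:
Broadcast: 104.101.255.255


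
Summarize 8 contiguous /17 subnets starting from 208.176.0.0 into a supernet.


Original prefix: /17
Number of subnets: 8 = 2^3
New prefix = 17 - 3 = 14
Supernet: 208.176.0.0/14


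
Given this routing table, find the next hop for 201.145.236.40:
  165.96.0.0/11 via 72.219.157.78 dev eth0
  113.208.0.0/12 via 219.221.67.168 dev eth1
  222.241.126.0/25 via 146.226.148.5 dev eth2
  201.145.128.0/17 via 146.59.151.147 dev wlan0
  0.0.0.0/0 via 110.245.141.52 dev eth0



Longest prefix match for 201.145.236.40:
  /11 165.96.0.0: no
  /12 113.208.0.0: no
  /25 222.241.126.0: no
  /17 201.145.128.0: MATCH
  /0 0.0.0.0: MATCH
Selected: next-hop 146.59.151.147 via wlan0 (matched /17)


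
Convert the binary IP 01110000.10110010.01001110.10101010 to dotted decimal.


01110000 = 112
10110010 = 178
01001110 = 78
10101010 = 170
IP: 112.178.78.170


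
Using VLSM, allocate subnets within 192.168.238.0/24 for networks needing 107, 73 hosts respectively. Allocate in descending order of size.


107 hosts -> /25 (126 usable): 192.168.238.0/25
73 hosts -> /25 (126 usable): 192.168.238.128/25
Allocation: 192.168.238.0/25 (107 hosts, 126 usable); 192.168.238.128/25 (73 hosts, 126 usable)


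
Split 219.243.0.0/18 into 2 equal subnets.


New prefix = 18 + 1 = 19
Each subnet has 8192 addresses
  219.243.0.0/19
  219.243.32.0/19
Subnets: 219.243.0.0/19, 219.243.32.0/19


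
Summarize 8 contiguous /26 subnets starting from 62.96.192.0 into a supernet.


Original prefix: /26
Number of subnets: 8 = 2^3
New prefix = 26 - 3 = 23
Supernet: 62.96.192.0/23


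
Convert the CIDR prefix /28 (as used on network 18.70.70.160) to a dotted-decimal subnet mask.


/28 means 28 network bits, 4 host bits
Binary: 11111111111111111111111111110000
Mask: 255.255.255.240


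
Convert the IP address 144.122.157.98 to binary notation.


144 = 10010000
122 = 01111010
157 = 10011101
98 = 01100010
Binary: 10010000.01111010.10011101.01100010


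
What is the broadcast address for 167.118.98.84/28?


Network: 167.118.98.80/28
Host bits = 4
Set all host bits to 1:
Broadcast: 167.118.98.95


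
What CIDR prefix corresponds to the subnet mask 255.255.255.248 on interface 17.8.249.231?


Binary: 11111111.11111111.11111111.11111000
Count leading 1s
Prefix: /29


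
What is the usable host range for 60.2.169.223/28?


Network: 60.2.169.208
Broadcast: 60.2.169.223
First usable = network + 1
Last usable = broadcast - 1
Range: 60.2.169.209 to 60.2.169.222


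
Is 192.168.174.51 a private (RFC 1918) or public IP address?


RFC 1918 private ranges:
  10.0.0.0/8 (10.0.0.0 - 10.255.255.255)
  172.16.0.0/12 (172.16.0.0 - 172.31.255.255)
  192.168.0.0/16 (192.168.0.0 - 192.168.255.255)
Private (in 192.168.0.0/16)


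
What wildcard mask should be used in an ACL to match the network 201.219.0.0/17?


Subnet mask: 255.255.128.0
Wildcard = 255.255.255.255 - subnet mask
255 - 255 = 0
255 - 255 = 0
255 - 128 = 127
255 - 0 = 255
Wildcard: 0.0.127.255


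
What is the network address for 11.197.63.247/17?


IP:   00001011.11000101.00111111.11110111
Mask: 11111111.11111111.10000000.00000000
AND operation:
Net:  00001011.11000101.00000000.00000000
Network: 11.197.0.0/17


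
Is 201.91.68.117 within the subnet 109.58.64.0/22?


Subnet network: 109.58.64.0
Test IP AND mask: 201.91.68.0
No, 201.91.68.117 is not in 109.58.64.0/22


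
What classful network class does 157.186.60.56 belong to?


First octet: 157
Binary: 10011101
10xxxxxx -> Class B (128-191)
Class B, default mask 255.255.0.0 (/16)


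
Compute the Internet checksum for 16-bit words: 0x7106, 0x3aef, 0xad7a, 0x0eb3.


Sum all words (with carry folding):
+ 0x7106 = 0x7106
+ 0x3aef = 0xabf5
+ 0xad7a = 0x5970
+ 0x0eb3 = 0x6823
One's complement: ~0x6823
Checksum = 0x97dc


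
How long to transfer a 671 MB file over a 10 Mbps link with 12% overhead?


Effective throughput = 10 * (1 - 12/100) = 8.8 Mbps
File size in Mb = 671 * 8 = 5368 Mb
Time = 5368 / 8.8
Time = 610 seconds


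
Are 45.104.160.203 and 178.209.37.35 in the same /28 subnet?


Mask: 255.255.255.240
45.104.160.203 AND mask = 45.104.160.192
178.209.37.35 AND mask = 178.209.37.32
No, different subnets (45.104.160.192 vs 178.209.37.32)


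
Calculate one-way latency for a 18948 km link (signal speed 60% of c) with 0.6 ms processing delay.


Speed = 0.6 * 3e5 km/s = 180000 km/s
Propagation delay = 18948 / 180000 = 0.1053 s = 105.2667 ms
Processing delay = 0.6 ms
Total one-way latency = 105.8667 ms


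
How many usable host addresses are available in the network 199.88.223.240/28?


Host bits = 32 - 28 = 4
Total addresses = 2^4 = 16
Usable = total - 2 (network and broadcast)
Usable hosts: 14


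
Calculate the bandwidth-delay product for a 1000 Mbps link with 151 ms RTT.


BDP = bandwidth * RTT
= 1000 Mbps * 151 ms
= 1000 * 1e6 * 151 / 1000 bits
= 151000000 bits
= 18875000 bytes
= 18432.6172 KB
BDP = 151000000 bits (18875000 bytes)


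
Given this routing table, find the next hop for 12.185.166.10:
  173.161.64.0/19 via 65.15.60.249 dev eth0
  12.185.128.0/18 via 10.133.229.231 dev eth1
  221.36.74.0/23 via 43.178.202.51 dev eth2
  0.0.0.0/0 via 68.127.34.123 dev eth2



Longest prefix match for 12.185.166.10:
  /19 173.161.64.0: no
  /18 12.185.128.0: MATCH
  /23 221.36.74.0: no
  /0 0.0.0.0: MATCH
Selected: next-hop 10.133.229.231 via eth1 (matched /18)


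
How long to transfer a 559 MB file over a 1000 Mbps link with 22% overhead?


Effective throughput = 1000 * (1 - 22/100) = 780 Mbps
File size in Mb = 559 * 8 = 4472 Mb
Time = 4472 / 780
Time = 5.7333 seconds


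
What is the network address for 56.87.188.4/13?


IP:   00111000.01010111.10111100.00000100
Mask: 11111111.11111000.00000000.00000000
AND operation:
Net:  00111000.01010000.00000000.00000000
Network: 56.80.0.0/13


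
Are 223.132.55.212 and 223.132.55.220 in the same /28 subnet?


Mask: 255.255.255.240
223.132.55.212 AND mask = 223.132.55.208
223.132.55.220 AND mask = 223.132.55.208
Yes, same subnet (223.132.55.208)


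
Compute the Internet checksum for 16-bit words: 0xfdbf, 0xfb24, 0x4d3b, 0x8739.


Sum all words (with carry folding):
+ 0xfdbf = 0xfdbf
+ 0xfb24 = 0xf8e4
+ 0x4d3b = 0x4620
+ 0x8739 = 0xcd59
One's complement: ~0xcd59
Checksum = 0x32a6


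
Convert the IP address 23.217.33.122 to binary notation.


23 = 00010111
217 = 11011001
33 = 00100001
122 = 01111010
Binary: 00010111.11011001.00100001.01111010


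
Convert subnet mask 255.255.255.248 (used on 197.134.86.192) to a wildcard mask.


Subnet mask: 255.255.255.248
Wildcard = 255.255.255.255 - subnet mask
255 - 255 = 0
255 - 255 = 0
255 - 255 = 0
255 - 248 = 7
Wildcard: 0.0.0.7


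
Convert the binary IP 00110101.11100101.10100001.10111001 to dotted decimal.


00110101 = 53
11100101 = 229
10100001 = 161
10111001 = 185
IP: 53.229.161.185


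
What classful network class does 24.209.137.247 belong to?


First octet: 24
Binary: 00011000
0xxxxxxx -> Class A (1-126)
Class A, default mask 255.0.0.0 (/8)


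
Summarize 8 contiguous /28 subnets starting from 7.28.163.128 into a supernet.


Original prefix: /28
Number of subnets: 8 = 2^3
New prefix = 28 - 3 = 25
Supernet: 7.28.163.128/25


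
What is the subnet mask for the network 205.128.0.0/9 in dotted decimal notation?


/9 means 9 network bits, 23 host bits
Binary: 11111111100000000000000000000000
Mask: 255.128.0.0


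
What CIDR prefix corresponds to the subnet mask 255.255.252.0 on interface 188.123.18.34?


Binary: 11111111.11111111.11111100.00000000
Count leading 1s
Prefix: /22


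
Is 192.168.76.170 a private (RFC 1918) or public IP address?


RFC 1918 private ranges:
  10.0.0.0/8 (10.0.0.0 - 10.255.255.255)
  172.16.0.0/12 (172.16.0.0 - 172.31.255.255)
  192.168.0.0/16 (192.168.0.0 - 192.168.255.255)
Private (in 192.168.0.0/16)


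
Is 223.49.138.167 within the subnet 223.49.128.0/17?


Subnet network: 223.49.128.0
Test IP AND mask: 223.49.128.0
Yes, 223.49.138.167 is in 223.49.128.0/17


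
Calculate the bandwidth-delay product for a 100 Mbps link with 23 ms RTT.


BDP = bandwidth * RTT
= 100 Mbps * 23 ms
= 100 * 1e6 * 23 / 1000 bits
= 2300000 bits
= 287500 bytes
= 280.7617 KB
BDP = 2300000 bits (287500 bytes)


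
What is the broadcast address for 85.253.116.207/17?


Network: 85.253.0.0/17
Host bits = 15
Set all host bits to 1:
Broadcast: 85.253.127.255


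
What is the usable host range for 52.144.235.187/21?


Network: 52.144.232.0
Broadcast: 52.144.239.255
First usable = network + 1
Last usable = broadcast - 1
Range: 52.144.232.1 to 52.144.239.254


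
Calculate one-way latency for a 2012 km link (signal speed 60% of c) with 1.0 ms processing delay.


Speed = 0.6 * 3e5 km/s = 180000 km/s
Propagation delay = 2012 / 180000 = 0.0112 s = 11.1778 ms
Processing delay = 1.0 ms
Total one-way latency = 12.1778 ms


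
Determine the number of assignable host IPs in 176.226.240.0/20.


Host bits = 32 - 20 = 12
Total addresses = 2^12 = 4096
Usable = total - 2 (network and broadcast)
Usable hosts: 4094


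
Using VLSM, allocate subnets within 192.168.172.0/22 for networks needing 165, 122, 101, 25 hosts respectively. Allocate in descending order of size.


165 hosts -> /24 (254 usable): 192.168.172.0/24
122 hosts -> /25 (126 usable): 192.168.173.0/25
101 hosts -> /25 (126 usable): 192.168.173.128/25
25 hosts -> /27 (30 usable): 192.168.174.0/27
Allocation: 192.168.172.0/24 (165 hosts, 254 usable); 192.168.173.0/25 (122 hosts, 126 usable); 192.168.173.128/25 (101 hosts, 126 usable); 192.168.174.0/27 (25 hosts, 30 usable)


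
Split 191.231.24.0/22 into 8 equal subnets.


New prefix = 22 + 3 = 25
Each subnet has 128 addresses
  191.231.24.0/25
  191.231.24.128/25
  191.231.25.0/25
  191.231.25.128/25
  191.231.26.0/25
  191.231.26.128/25
  191.231.27.0/25
  191.231.27.128/25
Subnets: 191.231.24.0/25, 191.231.24.128/25, 191.231.25.0/25, 191.231.25.128/25, 191.231.26.0/25, 191.231.26.128/25, 191.231.27.0/25, 191.231.27.128/25


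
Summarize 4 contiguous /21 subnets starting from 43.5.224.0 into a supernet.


Original prefix: /21
Number of subnets: 4 = 2^2
New prefix = 21 - 2 = 19
Supernet: 43.5.224.0/19


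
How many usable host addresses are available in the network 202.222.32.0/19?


Host bits = 32 - 19 = 13
Total addresses = 2^13 = 8192
Usable = total - 2 (network and broadcast)
Usable hosts: 8190


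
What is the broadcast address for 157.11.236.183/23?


Network: 157.11.236.0/23
Host bits = 9
Set all host bits to 1:
Broadcast: 157.11.237.255


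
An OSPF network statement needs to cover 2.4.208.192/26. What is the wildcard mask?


Subnet mask: 255.255.255.192
Wildcard = 255.255.255.255 - subnet mask
255 - 255 = 0
255 - 255 = 0
255 - 255 = 0
255 - 192 = 63
Wildcard: 0.0.0.63


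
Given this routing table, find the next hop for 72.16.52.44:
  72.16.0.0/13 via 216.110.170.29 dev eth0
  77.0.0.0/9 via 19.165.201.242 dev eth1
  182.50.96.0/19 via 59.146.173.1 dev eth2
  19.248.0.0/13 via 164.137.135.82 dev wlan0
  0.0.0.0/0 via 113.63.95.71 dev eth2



Longest prefix match for 72.16.52.44:
  /13 72.16.0.0: MATCH
  /9 77.0.0.0: no
  /19 182.50.96.0: no
  /13 19.248.0.0: no
  /0 0.0.0.0: MATCH
Selected: next-hop 216.110.170.29 via eth0 (matched /13)


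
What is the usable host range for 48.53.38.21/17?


Network: 48.53.0.0
Broadcast: 48.53.127.255
First usable = network + 1
Last usable = broadcast - 1
Range: 48.53.0.1 to 48.53.127.254


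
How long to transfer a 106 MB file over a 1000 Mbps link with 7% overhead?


Effective throughput = 1000 * (1 - 7/100) = 930.0 Mbps
File size in Mb = 106 * 8 = 848 Mb
Time = 848 / 930.0
Time = 0.9118 seconds


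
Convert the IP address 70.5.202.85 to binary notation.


70 = 01000110
5 = 00000101
202 = 11001010
85 = 01010101
Binary: 01000110.00000101.11001010.01010101


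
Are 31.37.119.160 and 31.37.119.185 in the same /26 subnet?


Mask: 255.255.255.192
31.37.119.160 AND mask = 31.37.119.128
31.37.119.185 AND mask = 31.37.119.128
Yes, same subnet (31.37.119.128)


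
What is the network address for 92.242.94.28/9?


IP:   01011100.11110010.01011110.00011100
Mask: 11111111.10000000.00000000.00000000
AND operation:
Net:  01011100.10000000.00000000.00000000
Network: 92.128.0.0/9


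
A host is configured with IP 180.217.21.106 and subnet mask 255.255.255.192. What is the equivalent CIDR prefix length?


Binary: 11111111.11111111.11111111.11000000
Count leading 1s
Prefix: /26


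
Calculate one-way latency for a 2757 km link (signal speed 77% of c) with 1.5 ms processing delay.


Speed = 0.77 * 3e5 km/s = 231000 km/s
Propagation delay = 2757 / 231000 = 0.0119 s = 11.9351 ms
Processing delay = 1.5 ms
Total one-way latency = 13.4351 ms


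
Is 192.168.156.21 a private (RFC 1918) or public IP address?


RFC 1918 private ranges:
  10.0.0.0/8 (10.0.0.0 - 10.255.255.255)
  172.16.0.0/12 (172.16.0.0 - 172.31.255.255)
  192.168.0.0/16 (192.168.0.0 - 192.168.255.255)
Private (in 192.168.0.0/16)


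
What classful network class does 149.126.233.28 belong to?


First octet: 149
Binary: 10010101
10xxxxxx -> Class B (128-191)
Class B, default mask 255.255.0.0 (/16)


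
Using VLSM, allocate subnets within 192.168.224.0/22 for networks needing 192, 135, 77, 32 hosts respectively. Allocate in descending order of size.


192 hosts -> /24 (254 usable): 192.168.224.0/24
135 hosts -> /24 (254 usable): 192.168.225.0/24
77 hosts -> /25 (126 usable): 192.168.226.0/25
32 hosts -> /26 (62 usable): 192.168.226.128/26
Allocation: 192.168.224.0/24 (192 hosts, 254 usable); 192.168.225.0/24 (135 hosts, 254 usable); 192.168.226.0/25 (77 hosts, 126 usable); 192.168.226.128/26 (32 hosts, 62 usable)


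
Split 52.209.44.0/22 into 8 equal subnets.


New prefix = 22 + 3 = 25
Each subnet has 128 addresses
  52.209.44.0/25
  52.209.44.128/25
  52.209.45.0/25
  52.209.45.128/25
  52.209.46.0/25
  52.209.46.128/25
  52.209.47.0/25
  52.209.47.128/25
Subnets: 52.209.44.0/25, 52.209.44.128/25, 52.209.45.0/25, 52.209.45.128/25, 52.209.46.0/25, 52.209.46.128/25, 52.209.47.0/25, 52.209.47.128/25


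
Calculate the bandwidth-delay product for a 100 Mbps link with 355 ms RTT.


BDP = bandwidth * RTT
= 100 Mbps * 355 ms
= 100 * 1e6 * 355 / 1000 bits
= 35500000 bits
= 4437500 bytes
= 4333.4961 KB
BDP = 35500000 bits (4437500 bytes)


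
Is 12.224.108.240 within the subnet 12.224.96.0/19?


Subnet network: 12.224.96.0
Test IP AND mask: 12.224.96.0
Yes, 12.224.108.240 is in 12.224.96.0/19


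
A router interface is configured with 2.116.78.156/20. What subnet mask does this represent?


/20 means 20 network bits, 12 host bits
Binary: 11111111111111111111000000000000
Mask: 255.255.240.0


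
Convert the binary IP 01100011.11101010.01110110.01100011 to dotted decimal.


01100011 = 99
11101010 = 234
01110110 = 118
01100011 = 99
IP: 99.234.118.99


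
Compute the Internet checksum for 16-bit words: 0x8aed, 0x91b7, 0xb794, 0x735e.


Sum all words (with carry folding):
+ 0x8aed = 0x8aed
+ 0x91b7 = 0x1ca5
+ 0xb794 = 0xd439
+ 0x735e = 0x4798
One's complement: ~0x4798
Checksum = 0xb867


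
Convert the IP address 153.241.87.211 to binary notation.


153 = 10011001
241 = 11110001
87 = 01010111
211 = 11010011
Binary: 10011001.11110001.01010111.11010011


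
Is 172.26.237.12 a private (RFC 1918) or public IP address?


RFC 1918 private ranges:
  10.0.0.0/8 (10.0.0.0 - 10.255.255.255)
  172.16.0.0/12 (172.16.0.0 - 172.31.255.255)
  192.168.0.0/16 (192.168.0.0 - 192.168.255.255)
Private (in 172.16.0.0/12)


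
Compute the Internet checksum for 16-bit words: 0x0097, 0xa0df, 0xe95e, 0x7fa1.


Sum all words (with carry folding):
+ 0x0097 = 0x0097
+ 0xa0df = 0xa176
+ 0xe95e = 0x8ad5
+ 0x7fa1 = 0x0a77
One's complement: ~0x0a77
Checksum = 0xf588


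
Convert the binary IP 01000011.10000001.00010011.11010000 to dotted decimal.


01000011 = 67
10000001 = 129
00010011 = 19
11010000 = 208
IP: 67.129.19.208


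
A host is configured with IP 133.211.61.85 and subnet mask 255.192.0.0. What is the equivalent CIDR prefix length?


Binary: 11111111.11000000.00000000.00000000
Count leading 1s
Prefix: /10


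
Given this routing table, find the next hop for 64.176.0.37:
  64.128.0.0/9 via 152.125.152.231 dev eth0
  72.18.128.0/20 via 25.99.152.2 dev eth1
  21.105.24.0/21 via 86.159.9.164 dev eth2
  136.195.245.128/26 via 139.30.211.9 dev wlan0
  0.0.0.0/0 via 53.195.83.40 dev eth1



Longest prefix match for 64.176.0.37:
  /9 64.128.0.0: MATCH
  /20 72.18.128.0: no
  /21 21.105.24.0: no
  /26 136.195.245.128: no
  /0 0.0.0.0: MATCH
Selected: next-hop 152.125.152.231 via eth0 (matched /9)


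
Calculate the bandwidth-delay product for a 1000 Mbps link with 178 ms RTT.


BDP = bandwidth * RTT
= 1000 Mbps * 178 ms
= 1000 * 1e6 * 178 / 1000 bits
= 178000000 bits
= 22250000 bytes
= 21728.5156 KB
BDP = 178000000 bits (22250000 bytes)


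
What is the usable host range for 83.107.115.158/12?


Network: 83.96.0.0
Broadcast: 83.111.255.255
First usable = network + 1
Last usable = broadcast - 1
Range: 83.96.0.1 to 83.111.255.254


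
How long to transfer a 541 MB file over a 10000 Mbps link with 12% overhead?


Effective throughput = 10000 * (1 - 12/100) = 8800 Mbps
File size in Mb = 541 * 8 = 4328 Mb
Time = 4328 / 8800
Time = 0.4918 seconds


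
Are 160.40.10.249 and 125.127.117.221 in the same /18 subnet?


Mask: 255.255.192.0
160.40.10.249 AND mask = 160.40.0.0
125.127.117.221 AND mask = 125.127.64.0
No, different subnets (160.40.0.0 vs 125.127.64.0)


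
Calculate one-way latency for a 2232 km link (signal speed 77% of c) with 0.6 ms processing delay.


Speed = 0.77 * 3e5 km/s = 231000 km/s
Propagation delay = 2232 / 231000 = 0.0097 s = 9.6623 ms
Processing delay = 0.6 ms
Total one-way latency = 10.2623 ms


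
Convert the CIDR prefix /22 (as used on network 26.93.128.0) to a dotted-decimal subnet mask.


/22 means 22 network bits, 10 host bits
Binary: 11111111111111111111110000000000
Mask: 255.255.252.0


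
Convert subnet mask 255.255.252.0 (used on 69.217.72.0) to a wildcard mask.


Subnet mask: 255.255.252.0
Wildcard = 255.255.255.255 - subnet mask
255 - 255 = 0
255 - 255 = 0
255 - 252 = 3
255 - 0 = 255
Wildcard: 0.0.3.255


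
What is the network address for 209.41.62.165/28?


IP:   11010001.00101001.00111110.10100101
Mask: 11111111.11111111.11111111.11110000
AND operation:
Net:  11010001.00101001.00111110.10100000
Network: 209.41.62.160/28


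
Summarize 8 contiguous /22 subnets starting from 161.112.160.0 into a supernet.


Original prefix: /22
Number of subnets: 8 = 2^3
New prefix = 22 - 3 = 19
Supernet: 161.112.160.0/19


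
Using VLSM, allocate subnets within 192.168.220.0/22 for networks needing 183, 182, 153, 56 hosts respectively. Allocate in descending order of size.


183 hosts -> /24 (254 usable): 192.168.220.0/24
182 hosts -> /24 (254 usable): 192.168.221.0/24
153 hosts -> /24 (254 usable): 192.168.222.0/24
56 hosts -> /26 (62 usable): 192.168.223.0/26
Allocation: 192.168.220.0/24 (183 hosts, 254 usable); 192.168.221.0/24 (182 hosts, 254 usable); 192.168.222.0/24 (153 hosts, 254 usable); 192.168.223.0/26 (56 hosts, 62 usable)


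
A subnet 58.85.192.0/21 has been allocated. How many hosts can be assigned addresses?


Host bits = 32 - 21 = 11
Total addresses = 2^11 = 2048
Usable = total - 2 (network and broadcast)
Usable hosts: 2046


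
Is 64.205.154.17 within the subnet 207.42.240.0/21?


Subnet network: 207.42.240.0
Test IP AND mask: 64.205.152.0
No, 64.205.154.17 is not in 207.42.240.0/21


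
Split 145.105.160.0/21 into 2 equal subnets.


New prefix = 21 + 1 = 22
Each subnet has 1024 addresses
  145.105.160.0/22
  145.105.164.0/22
Subnets: 145.105.160.0/22, 145.105.164.0/22


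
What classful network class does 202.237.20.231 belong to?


First octet: 202
Binary: 11001010
110xxxxx -> Class C (192-223)
Class C, default mask 255.255.255.0 (/24)


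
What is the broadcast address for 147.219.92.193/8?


Network: 147.0.0.0/8
Host bits = 24
Set all host bits to 1:
Broadcast: 147.255.255.255


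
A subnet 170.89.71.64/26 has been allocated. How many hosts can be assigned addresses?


Host bits = 32 - 26 = 6
Total addresses = 2^6 = 64
Usable = total - 2 (network and broadcast)
Usable hosts: 62


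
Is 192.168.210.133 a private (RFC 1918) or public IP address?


RFC 1918 private ranges:
  10.0.0.0/8 (10.0.0.0 - 10.255.255.255)
  172.16.0.0/12 (172.16.0.0 - 172.31.255.255)
  192.168.0.0/16 (192.168.0.0 - 192.168.255.255)
Private (in 192.168.0.0/16)


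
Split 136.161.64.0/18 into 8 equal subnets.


New prefix = 18 + 3 = 21
Each subnet has 2048 addresses
  136.161.64.0/21
  136.161.72.0/21
  136.161.80.0/21
  136.161.88.0/21
  136.161.96.0/21
  136.161.104.0/21
  136.161.112.0/21
  136.161.120.0/21
Subnets: 136.161.64.0/21, 136.161.72.0/21, 136.161.80.0/21, 136.161.88.0/21, 136.161.96.0/21, 136.161.104.0/21, 136.161.112.0/21, 136.161.120.0/21


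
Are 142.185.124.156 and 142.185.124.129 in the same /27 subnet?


Mask: 255.255.255.224
142.185.124.156 AND mask = 142.185.124.128
142.185.124.129 AND mask = 142.185.124.128
Yes, same subnet (142.185.124.128)


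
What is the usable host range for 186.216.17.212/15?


Network: 186.216.0.0
Broadcast: 186.217.255.255
First usable = network + 1
Last usable = broadcast - 1
Range: 186.216.0.1 to 186.217.255.254


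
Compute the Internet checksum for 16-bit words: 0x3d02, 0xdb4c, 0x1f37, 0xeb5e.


Sum all words (with carry folding):
+ 0x3d02 = 0x3d02
+ 0xdb4c = 0x184f
+ 0x1f37 = 0x3786
+ 0xeb5e = 0x22e5
One's complement: ~0x22e5
Checksum = 0xdd1a


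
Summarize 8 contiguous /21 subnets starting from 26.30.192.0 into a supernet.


Original prefix: /21
Number of subnets: 8 = 2^3
New prefix = 21 - 3 = 18
Supernet: 26.30.192.0/18


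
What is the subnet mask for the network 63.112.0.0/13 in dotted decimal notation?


/13 means 13 network bits, 19 host bits
Binary: 11111111111110000000000000000000
Mask: 255.248.0.0


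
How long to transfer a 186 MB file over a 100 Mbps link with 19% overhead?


Effective throughput = 100 * (1 - 19/100) = 81 Mbps
File size in Mb = 186 * 8 = 1488 Mb
Time = 1488 / 81
Time = 18.3704 seconds


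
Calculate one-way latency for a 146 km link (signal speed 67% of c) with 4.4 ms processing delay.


Speed = 0.67 * 3e5 km/s = 201000 km/s
Propagation delay = 146 / 201000 = 0.0007 s = 0.7264 ms
Processing delay = 4.4 ms
Total one-way latency = 5.1264 ms


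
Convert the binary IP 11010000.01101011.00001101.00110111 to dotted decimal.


11010000 = 208
01101011 = 107
00001101 = 13
00110111 = 55
IP: 208.107.13.55


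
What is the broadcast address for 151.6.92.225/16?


Network: 151.6.0.0/16
Host bits = 16
Set all host bits to 1:
Broadcast: 151.6.255.255


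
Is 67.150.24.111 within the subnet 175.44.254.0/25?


Subnet network: 175.44.254.0
Test IP AND mask: 67.150.24.0
No, 67.150.24.111 is not in 175.44.254.0/25


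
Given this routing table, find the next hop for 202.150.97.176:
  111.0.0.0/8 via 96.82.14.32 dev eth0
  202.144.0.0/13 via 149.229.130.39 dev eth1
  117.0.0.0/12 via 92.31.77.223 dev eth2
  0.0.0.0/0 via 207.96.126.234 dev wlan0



Longest prefix match for 202.150.97.176:
  /8 111.0.0.0: no
  /13 202.144.0.0: MATCH
  /12 117.0.0.0: no
  /0 0.0.0.0: MATCH
Selected: next-hop 149.229.130.39 via eth1 (matched /13)


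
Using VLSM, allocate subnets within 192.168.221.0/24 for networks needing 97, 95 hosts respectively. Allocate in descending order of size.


97 hosts -> /25 (126 usable): 192.168.221.0/25
95 hosts -> /25 (126 usable): 192.168.221.128/25
Allocation: 192.168.221.0/25 (97 hosts, 126 usable); 192.168.221.128/25 (95 hosts, 126 usable)


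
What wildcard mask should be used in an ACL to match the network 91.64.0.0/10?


Subnet mask: 255.192.0.0
Wildcard = 255.255.255.255 - subnet mask
255 - 255 = 0
255 - 192 = 63
255 - 0 = 255
255 - 0 = 255
Wildcard: 0.63.255.255


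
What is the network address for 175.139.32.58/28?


IP:   10101111.10001011.00100000.00111010
Mask: 11111111.11111111.11111111.11110000
AND operation:
Net:  10101111.10001011.00100000.00110000
Network: 175.139.32.48/28


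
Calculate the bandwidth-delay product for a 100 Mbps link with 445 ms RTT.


BDP = bandwidth * RTT
= 100 Mbps * 445 ms
= 100 * 1e6 * 445 / 1000 bits
= 44500000 bits
= 5562500 bytes
= 5432.1289 KB
BDP = 44500000 bits (5562500 bytes)


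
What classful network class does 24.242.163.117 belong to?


First octet: 24
Binary: 00011000
0xxxxxxx -> Class A (1-126)
Class A, default mask 255.0.0.0 (/8)


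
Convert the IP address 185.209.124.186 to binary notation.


185 = 10111001
209 = 11010001
124 = 01111100
186 = 10111010
Binary: 10111001.11010001.01111100.10111010


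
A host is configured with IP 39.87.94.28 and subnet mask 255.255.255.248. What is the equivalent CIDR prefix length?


Binary: 11111111.11111111.11111111.11111000
Count leading 1s
Prefix: /29


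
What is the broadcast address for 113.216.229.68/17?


Network: 113.216.128.0/17
Host bits = 15
Set all host bits to 1:
Broadcast: 113.216.255.255
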